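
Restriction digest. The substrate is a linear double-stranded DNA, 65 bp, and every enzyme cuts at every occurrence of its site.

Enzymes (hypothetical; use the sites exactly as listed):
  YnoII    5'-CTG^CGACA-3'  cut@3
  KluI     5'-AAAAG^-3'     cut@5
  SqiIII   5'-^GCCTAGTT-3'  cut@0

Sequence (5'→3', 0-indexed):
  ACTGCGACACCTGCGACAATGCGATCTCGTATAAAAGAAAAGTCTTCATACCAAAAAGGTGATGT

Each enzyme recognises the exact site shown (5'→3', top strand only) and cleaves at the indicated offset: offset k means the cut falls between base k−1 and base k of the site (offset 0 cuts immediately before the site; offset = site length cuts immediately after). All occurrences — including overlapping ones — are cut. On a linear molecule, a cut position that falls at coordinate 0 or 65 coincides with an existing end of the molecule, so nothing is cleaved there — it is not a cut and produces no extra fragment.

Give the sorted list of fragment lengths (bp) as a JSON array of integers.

[4,5,7,9,16,24]

Per-enzyme occurrences:
  YnoII CTGCGACA/3: at [1, 10] ⇒ [4, 13]
  KluI AAAAG/5: at [32, 37, 53] ⇒ [37, 42, 58]
  SqiIII (GCCTAGTT, off=0): no sites

Pooled cuts: [4, 13, 37, 42, 58]

Fragments:
  [0,4): 4 bp
  [4,13): 9 bp
  [13,37): 24 bp
  [37,42): 5 bp
  [42,58): 16 bp
  [58,65): 7 bp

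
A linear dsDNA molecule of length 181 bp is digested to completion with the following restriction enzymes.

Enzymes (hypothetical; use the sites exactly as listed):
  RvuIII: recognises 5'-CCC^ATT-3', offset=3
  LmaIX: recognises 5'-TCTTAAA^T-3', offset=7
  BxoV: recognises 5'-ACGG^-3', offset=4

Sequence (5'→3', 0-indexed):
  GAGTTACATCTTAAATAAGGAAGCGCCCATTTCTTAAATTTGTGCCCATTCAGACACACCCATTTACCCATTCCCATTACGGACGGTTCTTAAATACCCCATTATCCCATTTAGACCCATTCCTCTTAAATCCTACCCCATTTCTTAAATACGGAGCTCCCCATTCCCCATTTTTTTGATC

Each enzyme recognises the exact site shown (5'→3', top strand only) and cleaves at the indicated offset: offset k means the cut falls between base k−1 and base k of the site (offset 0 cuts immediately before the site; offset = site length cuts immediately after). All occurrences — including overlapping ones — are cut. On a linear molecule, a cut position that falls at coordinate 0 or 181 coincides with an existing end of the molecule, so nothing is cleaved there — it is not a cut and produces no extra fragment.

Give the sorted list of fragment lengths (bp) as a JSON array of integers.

[4,5,6,6,7,7,8,8,8,8,9,9,10,10,10,12,12,13,14,15]

Site scan:
  RvuIII (CCCATT, off=3): starts [25, 44, 58, 66, 72, 97, 105, 115, 136, 159, 166] → cuts [28, 47, 61, 69, 75, 100, 108, 118, 139, 162, 169]
  LmaIX (TCTTAAAT, off=7): starts [8, 31, 87, 123, 142] → cuts [15, 38, 94, 130, 149]
  BxoV (ACGG, off=4): starts [78, 82, 150] → cuts [82, 86, 154]

Pooled cuts: [15, 28, 38, 47, 61, 69, 75, 82, 86, 94, 100, 108, 118, 130, 139, 149, 154, 162, 169]

Fragment lengths:
  [0,15): 15 bp
  [15,28): 13 bp
  [28,38): 10 bp
  [38,47): 9 bp
  [47,61): 14 bp
  [61,69): 8 bp
  [69,75): 6 bp
  [75,82): 7 bp
  [82,86): 4 bp
  [86,94): 8 bp
  [94,100): 6 bp
  [100,108): 8 bp
  [108,118): 10 bp
  [118,130): 12 bp
  [130,139): 9 bp
  [139,149): 10 bp
  [149,154): 5 bp
  [154,162): 8 bp
  [162,169): 7 bp
  [169,181): 12 bp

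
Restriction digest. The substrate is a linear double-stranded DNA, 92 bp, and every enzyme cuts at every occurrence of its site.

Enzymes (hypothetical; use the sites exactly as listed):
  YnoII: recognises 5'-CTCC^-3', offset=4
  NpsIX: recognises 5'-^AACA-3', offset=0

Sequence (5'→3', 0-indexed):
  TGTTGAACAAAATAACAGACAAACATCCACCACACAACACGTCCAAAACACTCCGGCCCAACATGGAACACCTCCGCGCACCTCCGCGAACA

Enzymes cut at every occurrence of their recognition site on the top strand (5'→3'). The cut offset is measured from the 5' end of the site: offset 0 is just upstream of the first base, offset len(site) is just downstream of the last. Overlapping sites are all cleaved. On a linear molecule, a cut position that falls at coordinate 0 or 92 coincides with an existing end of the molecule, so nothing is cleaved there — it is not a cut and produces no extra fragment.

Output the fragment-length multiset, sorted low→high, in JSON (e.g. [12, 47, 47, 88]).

[3,4,5,5,7,8,8,8,9,10,11,14]

Site scan:
  YnoII (CTCC, off=4): starts [50, 71, 81] → cuts [54, 75, 85]
  NpsIX (AACA, off=0): starts [5, 13, 21, 35, 46, 59, 66, 88] → cuts [5, 13, 21, 35, 46, 59, 66, 88]

All cut coordinates (distinct, sorted): [5, 13, 21, 35, 46, 54, 59, 66, 75, 85, 88]

Fragments:
  [0,5): 5 bp
  [5,13): 8 bp
  [13,21): 8 bp
  [21,35): 14 bp
  [35,46): 11 bp
  [46,54): 8 bp
  [54,59): 5 bp
  [59,66): 7 bp
  [66,75): 9 bp
  [75,85): 10 bp
  [85,88): 3 bp
  [88,92): 4 bp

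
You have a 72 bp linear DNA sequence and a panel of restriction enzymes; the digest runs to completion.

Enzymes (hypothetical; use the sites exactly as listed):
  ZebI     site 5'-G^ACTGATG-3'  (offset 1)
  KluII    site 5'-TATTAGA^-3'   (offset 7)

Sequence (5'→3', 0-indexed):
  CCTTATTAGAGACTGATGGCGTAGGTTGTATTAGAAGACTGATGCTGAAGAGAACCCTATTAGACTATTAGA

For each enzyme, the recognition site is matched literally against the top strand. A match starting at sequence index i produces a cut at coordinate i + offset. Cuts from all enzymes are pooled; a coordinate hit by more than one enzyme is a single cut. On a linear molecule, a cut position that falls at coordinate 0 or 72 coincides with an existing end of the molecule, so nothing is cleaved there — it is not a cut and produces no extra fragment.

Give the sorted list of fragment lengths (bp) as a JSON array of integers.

[1,2,8,10,24,27]

Per-enzyme occurrences:
  ZebI (GACTGATG, off=1): starts [10, 36] → cuts [11, 37]
  KluII (TATTAGA, off=7): starts [3, 28, 57, 65] → cuts [10, 35, 64] (position 72 is a terminus of the linear molecule — no cut)

Pooled cuts: [10, 11, 35, 37, 64]

Fragment lengths:
  [0,10): 10 bp
  [10,11): 1 bp
  [11,35): 24 bp
  [35,37): 2 bp
  [37,64): 27 bp
  [64,72): 8 bp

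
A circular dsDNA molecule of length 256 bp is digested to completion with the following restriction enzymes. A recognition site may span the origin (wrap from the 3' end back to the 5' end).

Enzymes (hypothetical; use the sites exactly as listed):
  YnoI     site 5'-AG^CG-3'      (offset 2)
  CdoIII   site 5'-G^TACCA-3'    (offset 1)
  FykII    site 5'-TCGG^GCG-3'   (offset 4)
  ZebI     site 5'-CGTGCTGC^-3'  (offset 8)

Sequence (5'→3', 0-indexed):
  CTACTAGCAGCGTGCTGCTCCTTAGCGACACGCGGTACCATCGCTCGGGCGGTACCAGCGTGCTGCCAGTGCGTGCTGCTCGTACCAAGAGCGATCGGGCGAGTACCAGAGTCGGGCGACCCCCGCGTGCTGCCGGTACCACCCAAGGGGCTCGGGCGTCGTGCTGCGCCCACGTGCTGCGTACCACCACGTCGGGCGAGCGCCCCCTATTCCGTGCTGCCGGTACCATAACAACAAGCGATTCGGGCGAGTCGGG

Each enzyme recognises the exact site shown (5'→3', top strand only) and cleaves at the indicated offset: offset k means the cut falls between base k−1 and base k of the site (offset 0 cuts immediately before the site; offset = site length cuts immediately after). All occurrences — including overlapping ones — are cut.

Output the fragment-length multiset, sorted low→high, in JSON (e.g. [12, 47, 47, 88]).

[1,3,3,3,4,5,5,6,7,7,8,8,8,9,10,12,12,13,13,13,14,15,18,19,20,20]

Per-enzyme occurrences:
  YnoI AGCG/2: at [8, 23, 56, 89, 198, 236] ⇒ [10, 25, 58, 91, 200, 238]
  CdoIII GTACCA/1: at [34, 51, 81, 102, 135, 180, 222] ⇒ [35, 52, 82, 103, 136, 181, 223]
  FykII TCGGGCG/4: at [44, 94, 111, 151, 191, 242] ⇒ [48, 98, 115, 155, 195, 246]
  ZebI CGTGCTGC/8: at [10, 58, 71, 125, 159, 172, 212] ⇒ [18, 66, 79, 133, 167, 180, 220]

Pooled cuts: [10, 18, 25, 35, 48, 52, 58, 66, 79, 82, 91, 98, 103, 115, 133, 136, 155, 167, 180, 181, 195, 200, 220, 223, 238, 246]

Fragments:
  10→18: 8 bp
  18→25: 7 bp
  25→35: 10 bp
  35→48: 13 bp
  48→52: 4 bp
  52→58: 6 bp
  58→66: 8 bp
  66→79: 13 bp
  79→82: 3 bp
  82→91: 9 bp
  91→98: 7 bp
  98→103: 5 bp
  103→115: 12 bp
  115→133: 18 bp
  133→136: 3 bp
  136→155: 19 bp
  155→167: 12 bp
  167→180: 13 bp
  180→181: 1 bp
  181→195: 14 bp
  195→200: 5 bp
  200→220: 20 bp
  220→223: 3 bp
  223→238: 15 bp
  238→246: 8 bp
  246→10 (wrap): 256-246+10 = 20 bp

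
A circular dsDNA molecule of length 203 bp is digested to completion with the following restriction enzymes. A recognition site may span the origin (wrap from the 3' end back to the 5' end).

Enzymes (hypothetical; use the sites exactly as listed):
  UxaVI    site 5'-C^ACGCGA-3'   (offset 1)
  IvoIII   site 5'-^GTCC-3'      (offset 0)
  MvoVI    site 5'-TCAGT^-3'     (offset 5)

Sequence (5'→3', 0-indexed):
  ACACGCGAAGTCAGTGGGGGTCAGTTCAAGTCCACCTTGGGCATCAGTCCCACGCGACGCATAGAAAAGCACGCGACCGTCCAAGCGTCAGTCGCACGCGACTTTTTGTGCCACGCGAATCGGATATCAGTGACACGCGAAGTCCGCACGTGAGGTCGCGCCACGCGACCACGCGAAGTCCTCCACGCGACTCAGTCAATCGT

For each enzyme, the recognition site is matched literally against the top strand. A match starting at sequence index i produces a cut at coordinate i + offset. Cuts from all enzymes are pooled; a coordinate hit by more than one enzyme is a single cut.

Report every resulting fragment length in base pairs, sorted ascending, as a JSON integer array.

Scan for sites:
  UxaVI (CACGCGA, off=1): starts [1, 50, 69, 94, 111, 133, 161, 169, 183] → cuts [2, 51, 70, 95, 112, 134, 162, 170, 184]
  IvoIII (GTCC, off=0): starts [29, 46, 78, 141, 177] → cuts [29, 46, 78, 141, 177]
  MvoVI (TCAGT, off=5): starts [10, 20, 43, 87, 126, 191] → cuts [15, 25, 48, 92, 131, 196]

All cut coordinates (distinct, sorted): [2, 15, 25, 29, 46, 48, 51, 70, 78, 92, 95, 112, 131, 134, 141, 162, 170, 177, 184, 196]

Fragments:
  2→15: 13 bp
  15→25: 10 bp
  25→29: 4 bp
  29→46: 17 bp
  46→48: 2 bp
  48→51: 3 bp
  51→70: 19 bp
  70→78: 8 bp
  78→92: 14 bp
  92→95: 3 bp
  95→112: 17 bp
  112→131: 19 bp
  131→134: 3 bp
  134→141: 7 bp
  141→162: 21 bp
  162→170: 8 bp
  170→177: 7 bp
  177→184: 7 bp
  184→196: 12 bp
  196→2 (wrap): 203-196+2 = 9 bp

[2,3,3,3,4,7,7,7,8,8,9,10,12,13,14,17,17,19,19,21]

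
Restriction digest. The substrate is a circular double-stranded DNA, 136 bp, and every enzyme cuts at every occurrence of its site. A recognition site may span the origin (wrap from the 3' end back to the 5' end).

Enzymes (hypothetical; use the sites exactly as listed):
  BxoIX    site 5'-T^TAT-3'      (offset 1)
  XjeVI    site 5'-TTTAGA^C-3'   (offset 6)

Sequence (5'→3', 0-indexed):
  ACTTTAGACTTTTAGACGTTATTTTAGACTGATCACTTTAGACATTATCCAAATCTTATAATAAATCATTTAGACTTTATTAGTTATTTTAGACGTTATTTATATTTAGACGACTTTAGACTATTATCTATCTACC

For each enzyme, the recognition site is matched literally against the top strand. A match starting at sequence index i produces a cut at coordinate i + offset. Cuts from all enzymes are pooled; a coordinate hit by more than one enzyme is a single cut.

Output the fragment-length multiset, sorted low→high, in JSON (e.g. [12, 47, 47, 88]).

[3,3,3,3,4,4,7,8,9,9,10,10,11,14,18,20]

Site scan:
  BxoIX (TTAT, off=1): starts [18, 44, 55, 76, 83, 95, 99, 123] → cuts [19, 45, 56, 77, 84, 96, 100, 124]
  XjeVI (TTTAGAC, off=6): starts [2, 10, 22, 36, 68, 87, 104, 114] → cuts [8, 16, 28, 42, 74, 93, 110, 120]

Pooled cuts: [8, 16, 19, 28, 42, 45, 56, 74, 77, 84, 93, 96, 100, 110, 120, 124]

Fragment lengths:
  8→16: 8 bp
  16→19: 3 bp
  19→28: 9 bp
  28→42: 14 bp
  42→45: 3 bp
  45→56: 11 bp
  56→74: 18 bp
  74→77: 3 bp
  77→84: 7 bp
  84→93: 9 bp
  93→96: 3 bp
  96→100: 4 bp
  100→110: 10 bp
  110→120: 10 bp
  120→124: 4 bp
  124→8 (wrap): 136-124+8 = 20 bp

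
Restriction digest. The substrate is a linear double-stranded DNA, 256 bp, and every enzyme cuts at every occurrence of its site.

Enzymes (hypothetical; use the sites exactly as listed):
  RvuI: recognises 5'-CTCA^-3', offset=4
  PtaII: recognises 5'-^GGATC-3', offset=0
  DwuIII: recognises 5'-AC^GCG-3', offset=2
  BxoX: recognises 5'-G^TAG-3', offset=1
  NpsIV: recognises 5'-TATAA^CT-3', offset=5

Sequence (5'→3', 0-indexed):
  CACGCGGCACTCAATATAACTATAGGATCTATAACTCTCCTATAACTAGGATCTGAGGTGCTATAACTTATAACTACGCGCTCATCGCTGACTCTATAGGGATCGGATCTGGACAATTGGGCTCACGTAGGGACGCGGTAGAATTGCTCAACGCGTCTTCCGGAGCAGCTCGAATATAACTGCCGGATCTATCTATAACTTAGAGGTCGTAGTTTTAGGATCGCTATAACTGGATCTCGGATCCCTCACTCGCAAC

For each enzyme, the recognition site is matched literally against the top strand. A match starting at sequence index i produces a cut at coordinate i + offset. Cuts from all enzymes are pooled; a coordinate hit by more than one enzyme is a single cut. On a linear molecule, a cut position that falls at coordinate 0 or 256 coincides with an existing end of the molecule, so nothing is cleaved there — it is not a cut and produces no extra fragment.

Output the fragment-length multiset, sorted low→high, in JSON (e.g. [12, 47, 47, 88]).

Site scan:
  RvuI (CTCA, off=4): starts [9, 80, 121, 146, 244] → cuts [13, 84, 125, 150, 248]
  PtaII (GGATC, off=0): starts [24, 48, 99, 104, 184, 217, 231, 238] → cuts [24, 48, 99, 104, 184, 217, 231, 238]
  DwuIII (ACGCG, off=2): starts [1, 75, 132, 150] → cuts [3, 77, 134, 152]
  BxoX (GTAG, off=1): starts [126, 137, 208] → cuts [127, 138, 209]
  NpsIV (TATAACT, off=5): starts [14, 29, 40, 61, 68, 174, 193, 224] → cuts [19, 34, 45, 66, 73, 179, 198, 229]

All cut coordinates (distinct, sorted): [3, 13, 19, 24, 34, 45, 48, 66, 73, 77, 84, 99, 104, 125, 127, 134, 138, 150, 152, 179, 184, 198, 209, 217, 229, 231, 238, 248]

Fragment lengths:
  [0,3): 3 bp
  [3,13): 10 bp
  [13,19): 6 bp
  [19,24): 5 bp
  [24,34): 10 bp
  [34,45): 11 bp
  [45,48): 3 bp
  [48,66): 18 bp
  [66,73): 7 bp
  [73,77): 4 bp
  [77,84): 7 bp
  [84,99): 15 bp
  [99,104): 5 bp
  [104,125): 21 bp
  [125,127): 2 bp
  [127,134): 7 bp
  [134,138): 4 bp
  [138,150): 12 bp
  [150,152): 2 bp
  [152,179): 27 bp
  [179,184): 5 bp
  [184,198): 14 bp
  [198,209): 11 bp
  [209,217): 8 bp
  [217,229): 12 bp
  [229,231): 2 bp
  [231,238): 7 bp
  [238,248): 10 bp
  [248,256): 8 bp

[2,2,2,3,3,4,4,5,5,5,6,7,7,7,7,8,8,10,10,10,11,11,12,12,14,15,18,21,27]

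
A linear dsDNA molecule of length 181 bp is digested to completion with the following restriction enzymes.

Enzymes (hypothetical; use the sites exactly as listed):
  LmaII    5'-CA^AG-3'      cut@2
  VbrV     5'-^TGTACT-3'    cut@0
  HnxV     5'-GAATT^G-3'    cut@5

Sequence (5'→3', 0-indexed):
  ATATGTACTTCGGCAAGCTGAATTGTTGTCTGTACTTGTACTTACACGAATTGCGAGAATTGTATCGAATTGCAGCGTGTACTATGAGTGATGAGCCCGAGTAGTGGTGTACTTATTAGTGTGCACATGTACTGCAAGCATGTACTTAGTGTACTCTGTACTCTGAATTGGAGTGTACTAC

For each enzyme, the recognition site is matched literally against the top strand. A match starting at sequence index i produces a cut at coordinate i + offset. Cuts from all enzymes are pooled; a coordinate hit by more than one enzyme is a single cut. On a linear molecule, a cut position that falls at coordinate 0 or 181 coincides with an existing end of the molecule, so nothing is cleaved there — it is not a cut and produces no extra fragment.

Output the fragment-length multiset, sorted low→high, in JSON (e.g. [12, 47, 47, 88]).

Scan for sites:
  LmaII (CAAG, off=2): starts [13, 134] → cuts [15, 136]
  VbrV (TGTACT, off=0): starts [3, 30, 36, 77, 107, 127, 140, 149, 156, 173] → cuts [3, 30, 36, 77, 107, 127, 140, 149, 156, 173]
  HnxV (GAATTG, off=5): starts [19, 47, 56, 66, 164] → cuts [24, 52, 61, 71, 169]

All cut coordinates (distinct, sorted): [3, 15, 24, 30, 36, 52, 61, 71, 77, 107, 127, 136, 140, 149, 156, 169, 173]

Fragment lengths:
  [0,3): 3 bp
  [3,15): 12 bp
  [15,24): 9 bp
  [24,30): 6 bp
  [30,36): 6 bp
  [36,52): 16 bp
  [52,61): 9 bp
  [61,71): 10 bp
  [71,77): 6 bp
  [77,107): 30 bp
  [107,127): 20 bp
  [127,136): 9 bp
  [136,140): 4 bp
  [140,149): 9 bp
  [149,156): 7 bp
  [156,169): 13 bp
  [169,173): 4 bp
  [173,181): 8 bp

[3,4,4,6,6,6,7,8,9,9,9,9,10,12,13,16,20,30]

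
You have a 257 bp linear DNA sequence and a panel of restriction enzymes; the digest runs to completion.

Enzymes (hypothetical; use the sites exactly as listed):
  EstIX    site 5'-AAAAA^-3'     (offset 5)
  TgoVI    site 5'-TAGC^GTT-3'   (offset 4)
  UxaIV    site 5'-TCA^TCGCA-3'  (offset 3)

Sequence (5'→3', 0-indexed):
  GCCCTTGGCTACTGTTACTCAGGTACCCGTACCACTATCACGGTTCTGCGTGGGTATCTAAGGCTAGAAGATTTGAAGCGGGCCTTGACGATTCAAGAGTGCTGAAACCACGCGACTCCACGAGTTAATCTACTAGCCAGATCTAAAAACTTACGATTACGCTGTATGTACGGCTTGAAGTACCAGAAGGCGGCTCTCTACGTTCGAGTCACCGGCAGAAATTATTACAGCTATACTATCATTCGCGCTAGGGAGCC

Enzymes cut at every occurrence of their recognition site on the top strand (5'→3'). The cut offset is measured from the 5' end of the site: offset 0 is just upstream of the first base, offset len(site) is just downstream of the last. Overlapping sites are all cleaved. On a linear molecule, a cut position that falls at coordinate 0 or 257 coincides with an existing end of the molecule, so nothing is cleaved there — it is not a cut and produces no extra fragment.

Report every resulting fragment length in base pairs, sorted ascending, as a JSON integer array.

Per-enzyme occurrences:
  EstIX AAAAA/5: at [144] ⇒ [149]
  TgoVI (TAGCGTT, off=4): no sites
  UxaIV (TCATCGCA, off=3): no sites

Pooled cuts: [149]

Fragments:
  [0,149): 149 bp
  [149,257): 108 bp

[108,149]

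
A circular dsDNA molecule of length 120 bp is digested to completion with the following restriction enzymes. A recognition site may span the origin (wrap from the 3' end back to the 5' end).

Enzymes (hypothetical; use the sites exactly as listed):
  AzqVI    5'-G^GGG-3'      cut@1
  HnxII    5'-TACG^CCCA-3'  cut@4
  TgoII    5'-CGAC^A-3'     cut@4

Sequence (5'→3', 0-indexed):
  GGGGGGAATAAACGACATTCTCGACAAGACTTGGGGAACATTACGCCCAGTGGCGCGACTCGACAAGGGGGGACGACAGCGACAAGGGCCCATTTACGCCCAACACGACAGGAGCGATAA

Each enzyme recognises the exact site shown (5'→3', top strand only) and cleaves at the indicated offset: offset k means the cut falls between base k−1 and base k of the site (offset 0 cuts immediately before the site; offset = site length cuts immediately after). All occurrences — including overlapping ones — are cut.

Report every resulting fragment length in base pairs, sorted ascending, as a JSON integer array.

[1,1,1,1,3,6,8,8,9,11,12,12,13,15,19]

Per-enzyme occurrences:
  AzqVI (GGGG, off=1): starts [0, 1, 2, 32, 66, 67, 68] → cuts [1, 2, 3, 33, 67, 68, 69]
  HnxII (TACGCCCA, off=4): starts [41, 94] → cuts [45, 98]
  TgoII (CGACA, off=4): starts [12, 21, 60, 73, 79, 105] → cuts [16, 25, 64, 77, 83, 109]

All cut coordinates (distinct, sorted): [1, 2, 3, 16, 25, 33, 45, 64, 67, 68, 69, 77, 83, 98, 109]

Fragment lengths:
  1→2: 1 bp
  2→3: 1 bp
  3→16: 13 bp
  16→25: 9 bp
  25→33: 8 bp
  33→45: 12 bp
  45→64: 19 bp
  64→67: 3 bp
  67→68: 1 bp
  68→69: 1 bp
  69→77: 8 bp
  77→83: 6 bp
  83→98: 15 bp
  98→109: 11 bp
  109→1 (wrap): 120-109+1 = 12 bp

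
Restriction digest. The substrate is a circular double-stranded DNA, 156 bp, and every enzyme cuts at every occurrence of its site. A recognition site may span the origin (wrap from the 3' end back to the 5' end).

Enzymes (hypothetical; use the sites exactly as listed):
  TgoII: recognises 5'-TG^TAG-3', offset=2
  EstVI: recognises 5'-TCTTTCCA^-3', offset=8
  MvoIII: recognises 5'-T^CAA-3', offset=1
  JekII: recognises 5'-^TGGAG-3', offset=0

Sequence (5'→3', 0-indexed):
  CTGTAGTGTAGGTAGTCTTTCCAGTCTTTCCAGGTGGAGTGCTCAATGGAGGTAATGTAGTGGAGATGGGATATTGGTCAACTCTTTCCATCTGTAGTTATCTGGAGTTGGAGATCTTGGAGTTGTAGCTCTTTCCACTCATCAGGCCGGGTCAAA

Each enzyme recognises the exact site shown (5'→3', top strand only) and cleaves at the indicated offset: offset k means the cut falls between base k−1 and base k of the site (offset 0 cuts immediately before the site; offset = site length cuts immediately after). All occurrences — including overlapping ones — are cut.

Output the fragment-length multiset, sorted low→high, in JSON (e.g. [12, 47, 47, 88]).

[2,3,3,4,5,6,7,8,8,9,9,9,11,12,12,15,15,18]

Per-enzyme occurrences:
  TgoII TGTAG/2: at [1, 6, 55, 92, 123] ⇒ [3, 8, 57, 94, 125]
  EstVI TCTTTCCA/8: at [15, 24, 82, 129] ⇒ [23, 32, 90, 137]
  MvoIII TCAA/1: at [42, 77, 151] ⇒ [43, 78, 152]
  JekII TGGAG/0: at [34, 46, 60, 102, 108, 117] ⇒ [34, 46, 60, 102, 108, 117]

Pooled cuts: [3, 8, 23, 32, 34, 43, 46, 57, 60, 78, 90, 94, 102, 108, 117, 125, 137, 152]

Fragments:
  3→8: 5 bp
  8→23: 15 bp
  23→32: 9 bp
  32→34: 2 bp
  34→43: 9 bp
  43→46: 3 bp
  46→57: 11 bp
  57→60: 3 bp
  60→78: 18 bp
  78→90: 12 bp
  90→94: 4 bp
  94→102: 8 bp
  102→108: 6 bp
  108→117: 9 bp
  117→125: 8 bp
  125→137: 12 bp
  137→152: 15 bp
  152→3 (wrap): 156-152+3 = 7 bp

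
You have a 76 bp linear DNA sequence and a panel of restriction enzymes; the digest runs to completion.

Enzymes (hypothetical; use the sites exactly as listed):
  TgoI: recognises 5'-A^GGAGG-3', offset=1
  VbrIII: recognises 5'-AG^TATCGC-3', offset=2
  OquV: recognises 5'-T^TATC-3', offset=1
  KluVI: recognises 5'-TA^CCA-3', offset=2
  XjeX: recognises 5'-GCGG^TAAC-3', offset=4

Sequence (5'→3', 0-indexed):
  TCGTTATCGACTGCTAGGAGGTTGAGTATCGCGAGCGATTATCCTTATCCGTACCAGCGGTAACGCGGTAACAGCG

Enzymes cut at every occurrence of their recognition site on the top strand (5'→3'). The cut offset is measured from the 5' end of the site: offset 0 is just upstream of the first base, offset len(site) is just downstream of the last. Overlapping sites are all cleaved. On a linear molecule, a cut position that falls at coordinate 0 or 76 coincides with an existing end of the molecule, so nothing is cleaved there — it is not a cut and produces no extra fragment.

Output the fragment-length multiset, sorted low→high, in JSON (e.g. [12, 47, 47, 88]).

Scan for sites:
  TgoI (AGGAGG, off=1): starts [15] → cuts [16]
  VbrIII (AGTATCGC, off=2): starts [24] → cuts [26]
  OquV (TTATC, off=1): starts [3, 38, 44] → cuts [4, 39, 45]
  KluVI (TACCA, off=2): starts [51] → cuts [53]
  XjeX (GCGGTAAC, off=4): starts [56, 64] → cuts [60, 68]

All cut coordinates (distinct, sorted): [4, 16, 26, 39, 45, 53, 60, 68]

Fragment lengths:
  [0,4): 4 bp
  [4,16): 12 bp
  [16,26): 10 bp
  [26,39): 13 bp
  [39,45): 6 bp
  [45,53): 8 bp
  [53,60): 7 bp
  [60,68): 8 bp
  [68,76): 8 bp

[4,6,7,8,8,8,10,12,13]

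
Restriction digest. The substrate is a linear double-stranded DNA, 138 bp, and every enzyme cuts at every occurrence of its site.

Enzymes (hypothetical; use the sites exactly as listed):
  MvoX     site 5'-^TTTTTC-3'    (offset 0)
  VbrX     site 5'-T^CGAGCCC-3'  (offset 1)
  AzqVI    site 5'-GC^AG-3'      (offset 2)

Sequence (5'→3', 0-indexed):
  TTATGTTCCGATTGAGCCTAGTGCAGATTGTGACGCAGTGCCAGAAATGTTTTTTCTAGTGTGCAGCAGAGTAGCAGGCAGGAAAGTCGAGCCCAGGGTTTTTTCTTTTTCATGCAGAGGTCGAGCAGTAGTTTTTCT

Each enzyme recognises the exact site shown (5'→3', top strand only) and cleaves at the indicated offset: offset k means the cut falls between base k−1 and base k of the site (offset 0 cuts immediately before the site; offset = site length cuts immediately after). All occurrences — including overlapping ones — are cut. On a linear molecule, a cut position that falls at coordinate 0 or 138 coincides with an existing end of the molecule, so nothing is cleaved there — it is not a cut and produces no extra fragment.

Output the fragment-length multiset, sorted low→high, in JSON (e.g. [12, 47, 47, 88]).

Scan for sites:
  MvoX (TTTTTC, off=0): starts [50, 99, 105, 131] → cuts [50, 99, 105, 131]
  VbrX (TCGAGCCC, off=1): starts [86] → cuts [87]
  AzqVI (GCAG, off=2): starts [22, 34, 62, 65, 73, 77, 113, 124] → cuts [24, 36, 64, 67, 75, 79, 115, 126]

All cut coordinates (distinct, sorted): [24, 36, 50, 64, 67, 75, 79, 87, 99, 105, 115, 126, 131]

Fragments:
  [0,24): 24 bp
  [24,36): 12 bp
  [36,50): 14 bp
  [50,64): 14 bp
  [64,67): 3 bp
  [67,75): 8 bp
  [75,79): 4 bp
  [79,87): 8 bp
  [87,99): 12 bp
  [99,105): 6 bp
  [105,115): 10 bp
  [115,126): 11 bp
  [126,131): 5 bp
  [131,138): 7 bp

[3,4,5,6,7,8,8,10,11,12,12,14,14,24]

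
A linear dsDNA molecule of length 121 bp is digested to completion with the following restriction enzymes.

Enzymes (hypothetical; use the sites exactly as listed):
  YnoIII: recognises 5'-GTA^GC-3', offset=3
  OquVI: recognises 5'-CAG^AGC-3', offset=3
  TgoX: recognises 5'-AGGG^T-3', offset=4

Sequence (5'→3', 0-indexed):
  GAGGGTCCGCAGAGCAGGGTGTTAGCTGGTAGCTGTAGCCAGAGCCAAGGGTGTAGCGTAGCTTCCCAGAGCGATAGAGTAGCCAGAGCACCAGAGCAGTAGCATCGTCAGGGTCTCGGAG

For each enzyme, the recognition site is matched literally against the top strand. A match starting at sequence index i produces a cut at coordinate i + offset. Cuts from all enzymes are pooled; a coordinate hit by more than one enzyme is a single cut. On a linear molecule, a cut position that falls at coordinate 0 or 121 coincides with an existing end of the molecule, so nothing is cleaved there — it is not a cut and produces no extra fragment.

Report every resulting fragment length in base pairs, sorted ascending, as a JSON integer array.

[4,5,5,5,5,6,7,7,7,8,8,9,9,12,12,12]

Site scan:
  YnoIII (GTAGC, off=3): starts [28, 34, 52, 57, 78, 98] → cuts [31, 37, 55, 60, 81, 101]
  OquVI (CAGAGC, off=3): starts [9, 39, 66, 83, 91] → cuts [12, 42, 69, 86, 94]
  TgoX (AGGGT, off=4): starts [1, 15, 47, 109] → cuts [5, 19, 51, 113]

Pooled cuts: [5, 12, 19, 31, 37, 42, 51, 55, 60, 69, 81, 86, 94, 101, 113]

Fragment lengths:
  [0,5): 5 bp
  [5,12): 7 bp
  [12,19): 7 bp
  [19,31): 12 bp
  [31,37): 6 bp
  [37,42): 5 bp
  [42,51): 9 bp
  [51,55): 4 bp
  [55,60): 5 bp
  [60,69): 9 bp
  [69,81): 12 bp
  [81,86): 5 bp
  [86,94): 8 bp
  [94,101): 7 bp
  [101,113): 12 bp
  [113,121): 8 bp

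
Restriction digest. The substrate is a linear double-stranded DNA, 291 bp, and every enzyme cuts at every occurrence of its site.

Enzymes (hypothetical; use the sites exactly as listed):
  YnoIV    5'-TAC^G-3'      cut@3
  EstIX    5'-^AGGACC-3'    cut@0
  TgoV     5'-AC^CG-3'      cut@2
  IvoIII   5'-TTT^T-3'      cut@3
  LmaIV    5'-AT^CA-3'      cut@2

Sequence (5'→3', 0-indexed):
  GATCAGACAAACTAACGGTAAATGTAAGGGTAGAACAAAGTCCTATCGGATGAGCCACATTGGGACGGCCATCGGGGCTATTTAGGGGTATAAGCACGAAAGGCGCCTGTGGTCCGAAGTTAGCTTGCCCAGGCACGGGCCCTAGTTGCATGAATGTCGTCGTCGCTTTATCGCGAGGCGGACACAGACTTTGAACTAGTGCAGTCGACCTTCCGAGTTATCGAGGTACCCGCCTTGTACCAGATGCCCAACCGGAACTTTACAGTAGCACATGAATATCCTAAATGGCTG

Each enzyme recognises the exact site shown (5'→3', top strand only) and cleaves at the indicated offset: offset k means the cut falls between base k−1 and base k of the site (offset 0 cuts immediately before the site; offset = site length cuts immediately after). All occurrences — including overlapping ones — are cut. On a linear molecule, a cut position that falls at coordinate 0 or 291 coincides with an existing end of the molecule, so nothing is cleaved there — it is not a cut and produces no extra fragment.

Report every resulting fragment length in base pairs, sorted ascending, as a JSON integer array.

[3,39,249]

Per-enzyme occurrences:
  YnoIV (TACG, off=3): no sites
  EstIX (AGGACC, off=0): no sites
  TgoV ACCG/2: at [250] ⇒ [252]
  IvoIII (TTTT, off=3): no sites
  LmaIV ATCA/2: at [1] ⇒ [3]

All cut coordinates (distinct, sorted): [3, 252]

Fragment lengths:
  [0,3): 3 bp
  [3,252): 249 bp
  [252,291): 39 bp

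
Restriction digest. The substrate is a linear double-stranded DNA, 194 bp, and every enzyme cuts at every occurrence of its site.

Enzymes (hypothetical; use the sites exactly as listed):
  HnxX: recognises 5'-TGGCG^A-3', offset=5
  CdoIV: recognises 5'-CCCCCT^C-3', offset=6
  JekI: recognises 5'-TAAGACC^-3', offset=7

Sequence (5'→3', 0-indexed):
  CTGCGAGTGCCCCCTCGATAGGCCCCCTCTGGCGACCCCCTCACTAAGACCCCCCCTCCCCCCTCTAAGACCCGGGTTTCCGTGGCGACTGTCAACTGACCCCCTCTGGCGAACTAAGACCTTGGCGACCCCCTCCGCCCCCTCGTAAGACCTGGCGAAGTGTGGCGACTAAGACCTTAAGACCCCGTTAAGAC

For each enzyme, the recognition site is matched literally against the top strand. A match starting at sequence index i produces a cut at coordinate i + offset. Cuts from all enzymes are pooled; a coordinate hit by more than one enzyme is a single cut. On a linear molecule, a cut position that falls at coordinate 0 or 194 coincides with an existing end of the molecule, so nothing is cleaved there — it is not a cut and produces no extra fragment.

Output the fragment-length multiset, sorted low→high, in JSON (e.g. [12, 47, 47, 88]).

Site scan:
  HnxX (TGGCGA, off=5): starts [29, 82, 106, 122, 152, 162] → cuts [34, 87, 111, 127, 157, 167]
  CdoIV (CCCCCTC, off=6): starts [9, 22, 35, 51, 58, 99, 128, 137] → cuts [15, 28, 41, 57, 64, 105, 134, 143]
  JekI (TAAGACC, off=7): starts [44, 65, 114, 145, 169, 177] → cuts [51, 72, 121, 152, 176, 184]

All cut coordinates (distinct, sorted): [15, 28, 34, 41, 51, 57, 64, 72, 87, 105, 111, 121, 127, 134, 143, 152, 157, 167, 176, 184]

Fragment lengths:
  [0,15): 15 bp
  [15,28): 13 bp
  [28,34): 6 bp
  [34,41): 7 bp
  [41,51): 10 bp
  [51,57): 6 bp
  [57,64): 7 bp
  [64,72): 8 bp
  [72,87): 15 bp
  [87,105): 18 bp
  [105,111): 6 bp
  [111,121): 10 bp
  [121,127): 6 bp
  [127,134): 7 bp
  [134,143): 9 bp
  [143,152): 9 bp
  [152,157): 5 bp
  [157,167): 10 bp
  [167,176): 9 bp
  [176,184): 8 bp
  [184,194): 10 bp

[5,6,6,6,6,7,7,7,8,8,9,9,9,10,10,10,10,13,15,15,18]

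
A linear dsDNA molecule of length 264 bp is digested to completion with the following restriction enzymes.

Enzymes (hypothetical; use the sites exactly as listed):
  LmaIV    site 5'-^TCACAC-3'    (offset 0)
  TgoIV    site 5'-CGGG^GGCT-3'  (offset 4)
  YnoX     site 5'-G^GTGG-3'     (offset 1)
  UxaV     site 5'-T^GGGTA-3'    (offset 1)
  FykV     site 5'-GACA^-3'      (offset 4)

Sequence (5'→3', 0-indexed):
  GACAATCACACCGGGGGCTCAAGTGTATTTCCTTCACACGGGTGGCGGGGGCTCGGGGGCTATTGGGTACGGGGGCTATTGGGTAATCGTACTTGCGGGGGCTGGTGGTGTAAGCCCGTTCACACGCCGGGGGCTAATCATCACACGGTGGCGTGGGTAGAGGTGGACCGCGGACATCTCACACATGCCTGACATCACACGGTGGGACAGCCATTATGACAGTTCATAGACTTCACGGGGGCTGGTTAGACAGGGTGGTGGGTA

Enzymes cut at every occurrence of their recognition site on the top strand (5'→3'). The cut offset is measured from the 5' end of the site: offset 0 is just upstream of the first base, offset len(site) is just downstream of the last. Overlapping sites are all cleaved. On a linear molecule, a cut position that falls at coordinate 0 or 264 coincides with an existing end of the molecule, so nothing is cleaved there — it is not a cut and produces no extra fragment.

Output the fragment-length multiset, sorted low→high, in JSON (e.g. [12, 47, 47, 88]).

[1,2,2,2,3,4,5,5,7,7,7,7,7,8,8,8,8,8,9,9,10,12,12,13,14,15,16,18,18,19]

Site scan:
  LmaIV (TCACAC, off=0): starts [5, 33, 119, 140, 178, 194] → cuts [5, 33, 119, 140, 178, 194]
  TgoIV (CGGGGGCT, off=4): starts [11, 45, 53, 69, 95, 127, 235] → cuts [15, 49, 57, 73, 99, 131, 239]
  YnoX (GGTGG, off=1): starts [40, 103, 146, 161, 200, 253, 256] → cuts [41, 104, 147, 162, 201, 254, 257]
  UxaV (TGGGTA, off=1): starts [63, 79, 153, 258] → cuts [64, 80, 154, 259]
  FykV (GACA, off=4): starts [0, 172, 190, 205, 217, 248] → cuts [4, 176, 194, 209, 221, 252]

All cut coordinates (distinct, sorted): [4, 5, 15, 33, 41, 49, 57, 64, 73, 80, 99, 104, 119, 131, 140, 147, 154, 162, 176, 178, 194, 201, 209, 221, 239, 252, 254, 257, 259]

Fragment lengths:
  [0,4): 4 bp
  [4,5): 1 bp
  [5,15): 10 bp
  [15,33): 18 bp
  [33,41): 8 bp
  [41,49): 8 bp
  [49,57): 8 bp
  [57,64): 7 bp
  [64,73): 9 bp
  [73,80): 7 bp
  [80,99): 19 bp
  [99,104): 5 bp
  [104,119): 15 bp
  [119,131): 12 bp
  [131,140): 9 bp
  [140,147): 7 bp
  [147,154): 7 bp
  [154,162): 8 bp
  [162,176): 14 bp
  [176,178): 2 bp
  [178,194): 16 bp
  [194,201): 7 bp
  [201,209): 8 bp
  [209,221): 12 bp
  [221,239): 18 bp
  [239,252): 13 bp
  [252,254): 2 bp
  [254,257): 3 bp
  [257,259): 2 bp
  [259,264): 5 bp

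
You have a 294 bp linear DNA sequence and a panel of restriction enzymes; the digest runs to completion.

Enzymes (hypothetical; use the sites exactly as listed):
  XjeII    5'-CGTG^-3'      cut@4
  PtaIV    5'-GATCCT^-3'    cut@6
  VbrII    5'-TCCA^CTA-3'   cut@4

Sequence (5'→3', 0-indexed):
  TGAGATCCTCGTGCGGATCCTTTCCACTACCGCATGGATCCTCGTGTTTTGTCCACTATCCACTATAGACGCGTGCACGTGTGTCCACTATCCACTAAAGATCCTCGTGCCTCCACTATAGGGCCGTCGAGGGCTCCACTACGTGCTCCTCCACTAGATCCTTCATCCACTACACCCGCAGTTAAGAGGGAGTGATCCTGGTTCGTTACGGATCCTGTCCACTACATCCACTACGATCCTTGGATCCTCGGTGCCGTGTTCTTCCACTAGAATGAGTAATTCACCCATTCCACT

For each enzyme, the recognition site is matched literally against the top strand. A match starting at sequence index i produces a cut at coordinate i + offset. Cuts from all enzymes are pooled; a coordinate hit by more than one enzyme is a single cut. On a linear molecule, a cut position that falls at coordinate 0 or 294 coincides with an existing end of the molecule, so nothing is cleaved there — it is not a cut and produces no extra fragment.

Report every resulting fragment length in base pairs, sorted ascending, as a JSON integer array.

[4,4,4,5,5,6,6,6,7,7,7,7,8,8,8,8,9,9,9,9,10,10,11,13,16,17,23,28,30]

Scan for sites:
  XjeII CGTG/4: at [9, 42, 71, 77, 105, 141, 254] ⇒ [13, 46, 75, 81, 109, 145, 258]
  PtaIV GATCCT/6: at [3, 15, 36, 99, 156, 193, 210, 234, 242] ⇒ [9, 21, 42, 105, 162, 199, 216, 240, 248]
  VbrII TCCACTA/4: at [22, 51, 58, 83, 90, 111, 134, 149, 165, 217, 226, 262] ⇒ [26, 55, 62, 87, 94, 115, 138, 153, 169, 221, 230, 266]

All cut coordinates (distinct, sorted): [9, 13, 21, 26, 42, 46, 55, 62, 75, 81, 87, 94, 105, 109, 115, 138, 145, 153, 162, 169, 199, 216, 221, 230, 240, 248, 258, 266]

Fragments:
  [0,9): 9 bp
  [9,13): 4 bp
  [13,21): 8 bp
  [21,26): 5 bp
  [26,42): 16 bp
  [42,46): 4 bp
  [46,55): 9 bp
  [55,62): 7 bp
  [62,75): 13 bp
  [75,81): 6 bp
  [81,87): 6 bp
  [87,94): 7 bp
  [94,105): 11 bp
  [105,109): 4 bp
  [109,115): 6 bp
  [115,138): 23 bp
  [138,145): 7 bp
  [145,153): 8 bp
  [153,162): 9 bp
  [162,169): 7 bp
  [169,199): 30 bp
  [199,216): 17 bp
  [216,221): 5 bp
  [221,230): 9 bp
  [230,240): 10 bp
  [240,248): 8 bp
  [248,258): 10 bp
  [258,266): 8 bp
  [266,294): 28 bp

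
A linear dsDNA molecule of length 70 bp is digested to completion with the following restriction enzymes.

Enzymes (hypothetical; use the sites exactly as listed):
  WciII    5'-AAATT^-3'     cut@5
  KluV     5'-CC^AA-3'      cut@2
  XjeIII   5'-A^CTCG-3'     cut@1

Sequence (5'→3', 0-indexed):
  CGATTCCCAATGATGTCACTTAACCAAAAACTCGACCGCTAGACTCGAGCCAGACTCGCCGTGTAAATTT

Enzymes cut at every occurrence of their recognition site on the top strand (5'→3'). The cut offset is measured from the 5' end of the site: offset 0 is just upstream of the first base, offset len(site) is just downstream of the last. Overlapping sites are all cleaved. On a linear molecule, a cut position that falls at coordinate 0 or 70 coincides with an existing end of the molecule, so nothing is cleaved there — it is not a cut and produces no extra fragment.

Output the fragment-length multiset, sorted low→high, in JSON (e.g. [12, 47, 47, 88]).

[1,5,8,11,13,15,17]

Per-enzyme occurrences:
  WciII (AAATT, off=5): starts [64] → cuts [69]
  KluV (CCAA, off=2): starts [6, 23] → cuts [8, 25]
  XjeIII (ACTCG, off=1): starts [29, 42, 53] → cuts [30, 43, 54]

All cut coordinates (distinct, sorted): [8, 25, 30, 43, 54, 69]

Fragments:
  [0,8): 8 bp
  [8,25): 17 bp
  [25,30): 5 bp
  [30,43): 13 bp
  [43,54): 11 bp
  [54,69): 15 bp
  [69,70): 1 bp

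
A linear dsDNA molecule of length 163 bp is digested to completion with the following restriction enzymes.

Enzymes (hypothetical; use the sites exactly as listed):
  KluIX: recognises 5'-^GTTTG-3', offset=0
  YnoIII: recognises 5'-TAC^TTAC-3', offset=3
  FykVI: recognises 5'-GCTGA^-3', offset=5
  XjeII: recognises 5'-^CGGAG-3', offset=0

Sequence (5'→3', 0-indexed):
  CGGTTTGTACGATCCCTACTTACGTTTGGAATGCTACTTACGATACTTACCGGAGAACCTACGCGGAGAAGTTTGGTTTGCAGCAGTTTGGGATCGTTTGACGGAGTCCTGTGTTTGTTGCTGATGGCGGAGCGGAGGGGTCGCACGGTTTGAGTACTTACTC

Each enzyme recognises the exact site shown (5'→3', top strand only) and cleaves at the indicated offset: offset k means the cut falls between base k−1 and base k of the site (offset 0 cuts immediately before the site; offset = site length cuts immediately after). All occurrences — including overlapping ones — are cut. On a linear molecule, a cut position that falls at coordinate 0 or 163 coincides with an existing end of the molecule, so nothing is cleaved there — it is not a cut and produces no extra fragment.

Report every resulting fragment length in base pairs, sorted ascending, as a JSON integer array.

Scan for sites:
  KluIX GTTTG/0: at [2, 23, 70, 75, 85, 95, 112, 147] ⇒ [2, 23, 70, 75, 85, 95, 112, 147]
  YnoIII TACTTAC/3: at [16, 34, 43, 154] ⇒ [19, 37, 46, 157]
  FykVI GCTGA/5: at [119] ⇒ [124]
  XjeII CGGAG/0: at [50, 63, 101, 127, 132] ⇒ [50, 63, 101, 127, 132]

All cut coordinates (distinct, sorted): [2, 19, 23, 37, 46, 50, 63, 70, 75, 85, 95, 101, 112, 124, 127, 132, 147, 157]

Fragment lengths:
  [0,2): 2 bp
  [2,19): 17 bp
  [19,23): 4 bp
  [23,37): 14 bp
  [37,46): 9 bp
  [46,50): 4 bp
  [50,63): 13 bp
  [63,70): 7 bp
  [70,75): 5 bp
  [75,85): 10 bp
  [85,95): 10 bp
  [95,101): 6 bp
  [101,112): 11 bp
  [112,124): 12 bp
  [124,127): 3 bp
  [127,132): 5 bp
  [132,147): 15 bp
  [147,157): 10 bp
  [157,163): 6 bp

[2,3,4,4,5,5,6,6,7,9,10,10,10,11,12,13,14,15,17]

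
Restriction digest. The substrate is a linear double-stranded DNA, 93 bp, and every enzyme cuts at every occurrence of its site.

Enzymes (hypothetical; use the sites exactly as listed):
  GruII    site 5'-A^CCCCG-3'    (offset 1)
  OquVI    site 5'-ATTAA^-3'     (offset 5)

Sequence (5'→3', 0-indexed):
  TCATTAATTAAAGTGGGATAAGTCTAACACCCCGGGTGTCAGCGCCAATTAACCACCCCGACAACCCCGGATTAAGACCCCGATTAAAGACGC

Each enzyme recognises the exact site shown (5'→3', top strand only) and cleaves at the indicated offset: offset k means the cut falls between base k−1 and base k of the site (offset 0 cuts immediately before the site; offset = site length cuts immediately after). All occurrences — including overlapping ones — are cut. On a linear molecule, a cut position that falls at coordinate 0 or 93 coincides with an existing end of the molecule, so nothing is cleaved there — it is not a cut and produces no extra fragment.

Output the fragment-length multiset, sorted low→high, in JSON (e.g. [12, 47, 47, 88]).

[2,3,4,6,7,9,10,11,18,23]

Site scan:
  GruII (ACCCCG, off=1): starts [28, 54, 63, 76] → cuts [29, 55, 64, 77]
  OquVI (ATTAA, off=5): starts [2, 6, 47, 70, 82] → cuts [7, 11, 52, 75, 87]

Pooled cuts: [7, 11, 29, 52, 55, 64, 75, 77, 87]

Fragments:
  [0,7): 7 bp
  [7,11): 4 bp
  [11,29): 18 bp
  [29,52): 23 bp
  [52,55): 3 bp
  [55,64): 9 bp
  [64,75): 11 bp
  [75,77): 2 bp
  [77,87): 10 bp
  [87,93): 6 bp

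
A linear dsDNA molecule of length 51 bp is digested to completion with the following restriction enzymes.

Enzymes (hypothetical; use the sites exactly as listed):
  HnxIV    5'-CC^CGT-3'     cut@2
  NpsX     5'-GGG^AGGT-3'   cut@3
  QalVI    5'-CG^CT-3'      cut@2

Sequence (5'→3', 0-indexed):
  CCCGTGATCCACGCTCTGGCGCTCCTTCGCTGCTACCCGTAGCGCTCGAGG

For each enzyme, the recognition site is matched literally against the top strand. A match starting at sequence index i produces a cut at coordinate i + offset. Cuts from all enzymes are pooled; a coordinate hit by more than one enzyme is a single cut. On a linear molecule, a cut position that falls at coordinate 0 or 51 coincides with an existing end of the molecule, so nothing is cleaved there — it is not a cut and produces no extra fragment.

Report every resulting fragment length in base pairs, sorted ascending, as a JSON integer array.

Scan for sites:
  HnxIV (CCCGT, off=2): starts [0, 35] → cuts [2, 37]
  NpsX (GGGAGGT, off=3): no sites
  QalVI (CGCT, off=2): starts [11, 19, 27, 42] → cuts [13, 21, 29, 44]

All cut coordinates (distinct, sorted): [2, 13, 21, 29, 37, 44]

Fragment lengths:
  [0,2): 2 bp
  [2,13): 11 bp
  [13,21): 8 bp
  [21,29): 8 bp
  [29,37): 8 bp
  [37,44): 7 bp
  [44,51): 7 bp

[2,7,7,8,8,8,11]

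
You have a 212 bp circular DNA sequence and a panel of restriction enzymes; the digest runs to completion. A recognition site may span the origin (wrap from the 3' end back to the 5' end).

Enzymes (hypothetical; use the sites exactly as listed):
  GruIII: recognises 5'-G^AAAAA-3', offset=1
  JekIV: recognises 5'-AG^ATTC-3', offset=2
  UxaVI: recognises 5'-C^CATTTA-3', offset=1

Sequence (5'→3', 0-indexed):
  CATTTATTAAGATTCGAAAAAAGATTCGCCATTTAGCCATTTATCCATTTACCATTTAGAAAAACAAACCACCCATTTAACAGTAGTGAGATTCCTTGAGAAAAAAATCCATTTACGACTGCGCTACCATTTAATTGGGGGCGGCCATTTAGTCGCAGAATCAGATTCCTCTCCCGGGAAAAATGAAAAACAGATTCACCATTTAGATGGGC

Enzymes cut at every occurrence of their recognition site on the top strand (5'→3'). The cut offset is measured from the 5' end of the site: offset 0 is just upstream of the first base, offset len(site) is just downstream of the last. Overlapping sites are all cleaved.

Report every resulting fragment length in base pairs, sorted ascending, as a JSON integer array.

[5,6,6,7,7,7,7,8,8,8,9,10,11,13,14,14,17,18,18,19]

Scan for sites:
  GruIII (GAAAAA, off=1): starts [15, 58, 99, 177, 184] → cuts [16, 59, 100, 178, 185]
  JekIV (AGATTC, off=2): starts [9, 21, 88, 162, 191] → cuts [11, 23, 90, 164, 193]
  UxaVI (CCATTTA, off=1): starts [28, 36, 44, 51, 72, 108, 126, 144, 198, 211] → cuts [0, 29, 37, 45, 52, 73, 109, 127, 145, 199]

All cut coordinates (distinct, sorted): [0, 11, 16, 23, 29, 37, 45, 52, 59, 73, 90, 100, 109, 127, 145, 164, 178, 185, 193, 199]

Fragment lengths:
  0→11: 11 bp
  11→16: 5 bp
  16→23: 7 bp
  23→29: 6 bp
  29→37: 8 bp
  37→45: 8 bp
  45→52: 7 bp
  52→59: 7 bp
  59→73: 14 bp
  73→90: 17 bp
  90→100: 10 bp
  100→109: 9 bp
  109→127: 18 bp
  127→145: 18 bp
  145→164: 19 bp
  164→178: 14 bp
  178→185: 7 bp
  185→193: 8 bp
  193→199: 6 bp
  199→0 (wrap): 212-199+0 = 13 bp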